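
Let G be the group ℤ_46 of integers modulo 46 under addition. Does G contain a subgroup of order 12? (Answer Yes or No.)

No

12 does not divide |G| = 46, so by Lagrange no subgroup of order 12 exists.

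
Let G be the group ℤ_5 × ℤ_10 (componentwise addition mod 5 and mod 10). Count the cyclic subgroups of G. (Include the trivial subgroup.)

A cyclic subgroup of order d is generated by each of its φ(d) elements of order d, so the cyclic subgroups of order d number (#elements of order d)/φ(d).
Cyclic subgroups by order — order 1: 1; order 2: 1; order 5: 6; order 10: 6.
Total: 14.

14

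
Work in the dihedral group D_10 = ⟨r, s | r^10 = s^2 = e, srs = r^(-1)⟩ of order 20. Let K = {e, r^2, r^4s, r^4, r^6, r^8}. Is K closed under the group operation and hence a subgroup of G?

|K| = 6 does not divide |G| = 20, so by Lagrange K is not a subgroup.

No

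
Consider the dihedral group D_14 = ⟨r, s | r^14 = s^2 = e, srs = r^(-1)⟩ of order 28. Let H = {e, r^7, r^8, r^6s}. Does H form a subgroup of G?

r^8 ∈ H but its inverse r^6 ∉ H, so H is not a subgroup.

No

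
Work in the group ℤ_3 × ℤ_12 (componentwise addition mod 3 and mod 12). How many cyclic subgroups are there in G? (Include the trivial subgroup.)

15

Each element a generates a cyclic subgroup ⟨a⟩; distinct elements may generate the same one (a cyclic group of order d has φ(d) generators).
Cyclic subgroups by order — order 1: 1; order 2: 1; order 3: 4; order 4: 1; order 6: 4; order 12: 4.
Total: 15.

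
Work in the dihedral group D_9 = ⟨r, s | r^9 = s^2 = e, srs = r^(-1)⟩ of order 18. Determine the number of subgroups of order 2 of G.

|G| = 18 and 2 | 18, so subgroups of order 2 are possible by Lagrange.
The subgroups of order 2 are: {e, r^2s}; {e, r^3s}; {e, r^4s}; {e, r^5s}; … (9 in all).
So G has 9 subgroups of order 2.

9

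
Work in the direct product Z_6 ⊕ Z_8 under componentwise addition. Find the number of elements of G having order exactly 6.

An element (a,b) has order lcm(ord(a), ord(b)); count pairs with lcm equal to 6.
Enumerating gives 6 such elements.

6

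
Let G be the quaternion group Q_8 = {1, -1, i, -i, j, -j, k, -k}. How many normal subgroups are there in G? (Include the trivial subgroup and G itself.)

G has 6 subgroups. Checking conjugation-invariance by order — order 1: 1/1 normal; order 2: 1/1 normal; order 4: 3/3 normal; order 8: 1/1 normal.
Total normal subgroups: 6.

6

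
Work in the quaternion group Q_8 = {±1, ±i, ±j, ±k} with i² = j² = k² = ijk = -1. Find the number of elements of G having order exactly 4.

The elements of order 4 are: i, -i, j, -j, k, -k.
That's 6.

6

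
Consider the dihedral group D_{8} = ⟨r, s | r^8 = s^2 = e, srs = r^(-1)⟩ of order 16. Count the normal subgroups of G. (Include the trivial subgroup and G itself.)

7

G has 19 subgroups. Checking conjugation-invariance by order — order 1: 1/1 normal; order 2: 1/9 normal; order 4: 1/5 normal; order 8: 3/3 normal; order 16: 1/1 normal.
Total normal subgroups: 7.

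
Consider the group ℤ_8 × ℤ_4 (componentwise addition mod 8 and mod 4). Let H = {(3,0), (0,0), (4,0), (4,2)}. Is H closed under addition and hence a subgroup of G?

(3,0) ∈ H but its inverse (5,0) ∉ H, so H is not a subgroup.

No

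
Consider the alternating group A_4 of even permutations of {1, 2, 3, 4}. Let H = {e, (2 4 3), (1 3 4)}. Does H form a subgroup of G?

No

(2 4 3) ∈ H but its inverse (2 3 4) ∉ H, so H is not a subgroup.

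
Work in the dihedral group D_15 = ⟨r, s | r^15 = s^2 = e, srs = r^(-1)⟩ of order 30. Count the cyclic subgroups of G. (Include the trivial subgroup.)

Each element a generates a cyclic subgroup ⟨a⟩; distinct elements may generate the same one (a cyclic group of order d has φ(d) generators).
Cyclic subgroups by order — order 1: 1; order 2: 15; order 3: 1; order 5: 1; order 15: 1.
Total: 19.

19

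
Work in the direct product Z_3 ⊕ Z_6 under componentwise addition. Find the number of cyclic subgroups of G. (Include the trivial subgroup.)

Group the elements of G by the cyclic subgroup they generate; each cyclic subgroup of order d accounts for φ(d) elements.
Cyclic subgroups by order — order 1: 1; order 2: 1; order 3: 4; order 6: 4.
Total: 10.

10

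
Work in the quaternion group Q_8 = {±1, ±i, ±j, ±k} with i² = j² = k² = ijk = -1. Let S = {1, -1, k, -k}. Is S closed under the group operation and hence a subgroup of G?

|S| = 4 divides |G| = 8, consistent with Lagrange.
S contains the identity, every element's inverse is in S, and S is closed under ·: it is a subgroup.
In fact S = ⟨-k⟩.

Yes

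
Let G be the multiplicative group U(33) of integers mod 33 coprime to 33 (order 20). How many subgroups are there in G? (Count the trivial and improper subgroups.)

10

|G| = 20, so by Lagrange every subgroup order divides 20. Divisors: 1, 2, 4, 5, 10, 20.
Subgroups by order — order 1: 1; order 2: 3; order 4: 1; order 5: 1; order 10: 3; order 20: 1.
Total: 1 + 3 + 1 + 1 + 3 + 1 = 10.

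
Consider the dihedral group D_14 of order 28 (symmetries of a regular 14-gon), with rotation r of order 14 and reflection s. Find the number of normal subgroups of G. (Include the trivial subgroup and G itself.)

G has 28 subgroups. Checking conjugation-invariance by order — order 1: 1/1 normal; order 2: 1/15 normal; order 4: 0/7 normal; order 7: 1/1 normal; order 14: 3/3 normal; order 28: 1/1 normal.
Total normal subgroups: 7.

7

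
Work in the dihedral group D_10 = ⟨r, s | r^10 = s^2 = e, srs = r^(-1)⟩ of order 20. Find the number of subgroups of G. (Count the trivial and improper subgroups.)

22

|G| = 20, so by Lagrange every subgroup order divides 20. Divisors: 1, 2, 4, 5, 10, 20.
Subgroups by order — order 1: 1; order 2: 11; order 4: 5; order 5: 1; order 10: 3; order 20: 1.
Total: 1 + 11 + 5 + 1 + 3 + 1 = 22.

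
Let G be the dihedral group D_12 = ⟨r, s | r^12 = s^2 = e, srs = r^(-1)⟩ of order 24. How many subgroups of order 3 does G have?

|G| = 24 and 3 | 24, so subgroups of order 3 are possible by Lagrange.
The subgroups of order 3 are: {e, r^4, r^8}.
So G has 1 subgroup of order 3.

1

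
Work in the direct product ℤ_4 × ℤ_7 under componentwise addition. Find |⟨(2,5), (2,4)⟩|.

14

|⟨(2,5)⟩| = 14 and |⟨(2,4)⟩| = 14, so |H| is a multiple of lcm(14, 14) = 14 and divides |G| = 28.
Closing under the operation: H = {(0,0), (0,1), (0,2), (0,3), (0,4), (0,5), (0,6), (2,0), (2,1), (2,2), (2,3), (2,4), (2,5), (2,6)}, so |H| = 14.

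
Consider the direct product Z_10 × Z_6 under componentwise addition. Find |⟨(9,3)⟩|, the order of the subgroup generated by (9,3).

10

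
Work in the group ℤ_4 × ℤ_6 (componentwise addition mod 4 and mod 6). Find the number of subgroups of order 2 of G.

3

|G| = 24 and 2 | 24, so subgroups of order 2 are possible by Lagrange.
The subgroups of order 2 are: {(0,0), (0,3)}; {(0,0), (2,0)}; {(0,0), (2,3)}.
So G has 3 subgroups of order 2.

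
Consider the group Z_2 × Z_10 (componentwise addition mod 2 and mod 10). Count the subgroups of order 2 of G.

3

|G| = 20 and 2 | 20, so subgroups of order 2 are possible by Lagrange.
The subgroups of order 2 are: {(0,0), (0,5)}; {(0,0), (1,0)}; {(0,0), (1,5)}.
So G has 3 subgroups of order 2.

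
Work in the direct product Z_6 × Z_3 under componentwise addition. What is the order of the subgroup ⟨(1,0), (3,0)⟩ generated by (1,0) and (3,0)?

6

|⟨(1,0)⟩| = 6 and |⟨(3,0)⟩| = 2, so |H| is a multiple of lcm(6, 2) = 6 and divides |G| = 18.
Closing under the operation: H = {(0,0), (1,0), (2,0), (3,0), (4,0), (5,0)}, so |H| = 6.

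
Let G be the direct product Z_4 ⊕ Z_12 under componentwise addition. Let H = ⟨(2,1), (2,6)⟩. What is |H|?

24

|⟨(2,1)⟩| = 12 and |⟨(2,6)⟩| = 2, so |H| is a multiple of lcm(12, 2) = 12 and divides |G| = 48.
Closing under the operation: H = {(0,0), (0,1), (0,2), (0,3), (0,4), (0,5), (0,6), (0,7), (0,8), (0,9), (0,10), (0,11), (2,0), (2,1), (2,2), (2,3), (2,4), (2,5), (2,6), (2,7), (2,8), (2,9), (2,10), (2,11)}, so |H| = 24.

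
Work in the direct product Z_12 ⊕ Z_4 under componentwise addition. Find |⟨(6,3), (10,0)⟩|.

24

|⟨(6,3)⟩| = 4 and |⟨(10,0)⟩| = 6, so |H| is a multiple of lcm(4, 6) = 12 and divides |G| = 48.
Closing under the operation: H = {(0,0), (0,1), (0,2), (0,3), (2,0), (2,1), (2,2), (2,3), (4,0), (4,1), (4,2), (4,3), (6,0), (6,1), (6,2), (6,3), (8,0), (8,1), (8,2), (8,3), (10,0), (10,1), (10,2), (10,3)}, so |H| = 24.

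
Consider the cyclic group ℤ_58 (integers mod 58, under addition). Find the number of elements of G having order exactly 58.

28

In a cyclic group of order 58, the number of elements of order d (for d | 58) is φ(d).
φ(58) = 28.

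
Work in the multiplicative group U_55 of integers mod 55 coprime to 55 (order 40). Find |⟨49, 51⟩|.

|⟨49⟩| = 10 and |⟨51⟩| = 10, so |H| is a multiple of lcm(10, 10) = 10 and divides |G| = 40.
Closing under the operation: H = {1, 4, 6, 9, 14, 16, 19, 21, 24, 26, 29, 31, 34, 36, 39, 41, 46, 49, 51, 54}, so |H| = 20.

20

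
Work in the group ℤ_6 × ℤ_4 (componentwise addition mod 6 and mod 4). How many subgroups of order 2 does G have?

3

|G| = 24 and 2 | 24, so subgroups of order 2 are possible by Lagrange.
The subgroups of order 2 are: {(0,0), (0,2)}; {(0,0), (3,0)}; {(0,0), (3,2)}.
So G has 3 subgroups of order 2.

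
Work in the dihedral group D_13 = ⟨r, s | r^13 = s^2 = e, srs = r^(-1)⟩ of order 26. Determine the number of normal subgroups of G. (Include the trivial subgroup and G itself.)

G has 16 subgroups. Checking conjugation-invariance by order — order 1: 1/1 normal; order 2: 0/13 normal; order 13: 1/1 normal; order 26: 1/1 normal.
Total normal subgroups: 3.

3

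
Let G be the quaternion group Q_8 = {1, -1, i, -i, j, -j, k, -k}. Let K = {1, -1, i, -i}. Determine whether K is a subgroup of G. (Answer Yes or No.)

|K| = 4 divides |G| = 8, consistent with Lagrange.
K contains the identity, every element's inverse is in K, and K is closed under ·: it is a subgroup.
In fact K = ⟨-i⟩.

Yes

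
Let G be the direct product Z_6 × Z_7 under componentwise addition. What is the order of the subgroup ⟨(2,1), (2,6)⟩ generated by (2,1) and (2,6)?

21

|⟨(2,1)⟩| = 21 and |⟨(2,6)⟩| = 21, so |H| is a multiple of lcm(21, 21) = 21 and divides |G| = 42.
Closing under the operation: H = {(0,0), (0,1), (0,2), (0,3), (0,4), (0,5), (0,6), (2,0), (2,1), (2,2), (2,3), (2,4), (2,5), (2,6), (4,0), (4,1), (4,2), (4,3), (4,4), (4,5), (4,6)}, so |H| = 21.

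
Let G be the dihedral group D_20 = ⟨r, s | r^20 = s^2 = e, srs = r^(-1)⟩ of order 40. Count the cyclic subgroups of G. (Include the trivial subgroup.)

26

A cyclic subgroup of order d is generated by each of its φ(d) elements of order d, so the cyclic subgroups of order d number (#elements of order d)/φ(d).
Cyclic subgroups by order — order 1: 1; order 2: 21; order 4: 1; order 5: 1; order 10: 1; order 20: 1.
Total: 26.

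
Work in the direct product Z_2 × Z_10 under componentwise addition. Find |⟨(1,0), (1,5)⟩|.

4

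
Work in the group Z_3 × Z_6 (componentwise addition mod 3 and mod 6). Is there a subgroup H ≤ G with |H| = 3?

Yes

3 | 18. A subgroup of order 3 is {(0,0), (0,2), (0,4)}.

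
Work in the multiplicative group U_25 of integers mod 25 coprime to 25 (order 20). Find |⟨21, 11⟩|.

|⟨21⟩| = 5 and |⟨11⟩| = 5, so |H| is a multiple of lcm(5, 5) = 5 and divides |G| = 20.
Closing under the operation: H = {1, 6, 11, 16, 21}, so |H| = 5.

5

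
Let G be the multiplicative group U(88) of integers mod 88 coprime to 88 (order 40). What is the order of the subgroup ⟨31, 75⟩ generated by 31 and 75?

20

|⟨31⟩| = 10 and |⟨75⟩| = 10, so |H| is a multiple of lcm(10, 10) = 10 and divides |G| = 40.
Closing under the operation: H = {1, 3, 5, 9, 15, 23, 25, 27, 31, 37, 45, 47, 49, 53, 59, 67, 69, 71, 75, 81}, so |H| = 20.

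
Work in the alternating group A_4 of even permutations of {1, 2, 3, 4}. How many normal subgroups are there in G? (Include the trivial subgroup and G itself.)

G has 10 subgroups. Checking conjugation-invariance by order — order 1: 1/1 normal; order 2: 0/3 normal; order 3: 0/4 normal; order 4: 1/1 normal; order 12: 1/1 normal.
Total normal subgroups: 3.

3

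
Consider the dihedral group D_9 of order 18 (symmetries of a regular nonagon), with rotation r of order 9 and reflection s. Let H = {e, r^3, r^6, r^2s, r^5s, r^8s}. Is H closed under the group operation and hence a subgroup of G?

Yes

|H| = 6 divides |G| = 18, consistent with Lagrange.
H contains the identity, every element's inverse is in H, and H is closed under ·: it is a subgroup.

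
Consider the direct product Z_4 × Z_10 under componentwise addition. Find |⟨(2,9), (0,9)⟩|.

|⟨(2,9)⟩| = 10 and |⟨(0,9)⟩| = 10, so |H| is a multiple of lcm(10, 10) = 10 and divides |G| = 40.
Closing under the operation: H = {(0,0), (0,1), (0,2), (0,3), (0,4), (0,5), (0,6), (0,7), (0,8), (0,9), (2,0), (2,1), (2,2), (2,3), (2,4), (2,5), (2,6), (2,7), (2,8), (2,9)}, so |H| = 20.

20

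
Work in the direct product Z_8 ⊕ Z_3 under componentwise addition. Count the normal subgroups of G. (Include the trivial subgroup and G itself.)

8

G is abelian, so every subgroup is normal.
G has 8 subgroups in total, hence 8 normal subgroups.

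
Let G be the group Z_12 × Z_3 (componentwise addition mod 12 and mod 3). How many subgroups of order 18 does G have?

1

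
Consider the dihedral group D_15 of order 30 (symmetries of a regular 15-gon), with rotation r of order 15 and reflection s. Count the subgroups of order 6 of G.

5

|G| = 30 and 6 | 30, so subgroups of order 6 are possible by Lagrange.
The subgroups of order 6 are: {e, r^5, r^10, s, r^5s, r^10s}; {e, r^5, r^10, rs, r^6s, r^11s}; {e, r^5, r^10, r^2s, r^7s, r^12s}; {e, r^5, r^10, r^3s, r^8s, r^13s}; … (5 in all).
So G has 5 subgroups of order 6.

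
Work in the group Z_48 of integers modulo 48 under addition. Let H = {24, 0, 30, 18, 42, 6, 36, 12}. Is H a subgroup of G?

Yes

|H| = 8 divides |G| = 48, consistent with Lagrange.
H contains the identity, every element's inverse is in H, and H is closed under +: it is a subgroup.
In fact H = ⟨6⟩.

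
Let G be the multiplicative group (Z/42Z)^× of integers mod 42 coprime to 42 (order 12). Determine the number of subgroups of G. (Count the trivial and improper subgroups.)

10

|G| = 12, so by Lagrange every subgroup order divides 12. Divisors: 1, 2, 3, 4, 6, 12.
Subgroups by order — order 1: 1; order 2: 3; order 3: 1; order 4: 1; order 6: 3; order 12: 1.
Total: 1 + 3 + 1 + 1 + 3 + 1 = 10.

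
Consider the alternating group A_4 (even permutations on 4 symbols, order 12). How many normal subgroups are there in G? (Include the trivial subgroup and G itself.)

3

G has 10 subgroups. Checking conjugation-invariance by order — order 1: 1/1 normal; order 2: 0/3 normal; order 3: 0/4 normal; order 4: 1/1 normal; order 12: 1/1 normal.
Total normal subgroups: 3.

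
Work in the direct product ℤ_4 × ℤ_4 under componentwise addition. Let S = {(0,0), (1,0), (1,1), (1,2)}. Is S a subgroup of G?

No

(1,0) ∈ S but its inverse (3,0) ∉ S, so S is not a subgroup.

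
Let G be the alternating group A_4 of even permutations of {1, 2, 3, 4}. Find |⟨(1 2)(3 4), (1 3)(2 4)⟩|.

4

|⟨(1 2)(3 4)⟩| = 2 and |⟨(1 3)(2 4)⟩| = 2, so |H| is a multiple of lcm(2, 2) = 2 and divides |G| = 12.
Closing under the operation: H = {e, (1 2)(3 4), (1 3)(2 4), (1 4)(2 3)}, so |H| = 4.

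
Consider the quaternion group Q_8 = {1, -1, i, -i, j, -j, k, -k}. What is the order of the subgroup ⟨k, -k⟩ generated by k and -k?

|⟨k⟩| = 4 and |⟨-k⟩| = 4, so |H| is a multiple of lcm(4, 4) = 4 and divides |G| = 8.
Closing under the operation: H = {1, -1, k, -k}, so |H| = 4.

4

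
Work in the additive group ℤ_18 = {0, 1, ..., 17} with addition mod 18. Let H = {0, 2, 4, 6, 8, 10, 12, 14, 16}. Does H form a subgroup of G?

Yes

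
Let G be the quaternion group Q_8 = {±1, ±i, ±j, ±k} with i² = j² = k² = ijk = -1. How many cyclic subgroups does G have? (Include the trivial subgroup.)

5

A cyclic subgroup of order d is generated by each of its φ(d) elements of order d, so the cyclic subgroups of order d number (#elements of order d)/φ(d).
Cyclic subgroups by order — order 1: 1; order 2: 1; order 4: 3.
Total: 5.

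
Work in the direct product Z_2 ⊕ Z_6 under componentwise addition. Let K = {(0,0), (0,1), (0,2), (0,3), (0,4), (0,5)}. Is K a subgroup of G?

Yes

|K| = 6 divides |G| = 12, consistent with Lagrange.
K contains the identity, every element's inverse is in K, and K is closed under +: it is a subgroup.
In fact K = ⟨(0,1)⟩.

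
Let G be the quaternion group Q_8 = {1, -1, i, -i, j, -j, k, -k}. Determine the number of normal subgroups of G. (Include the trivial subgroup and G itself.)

6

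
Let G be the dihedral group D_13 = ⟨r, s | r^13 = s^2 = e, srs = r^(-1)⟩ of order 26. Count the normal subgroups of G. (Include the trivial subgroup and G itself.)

3

G has 16 subgroups. Checking conjugation-invariance by order — order 1: 1/1 normal; order 2: 0/13 normal; order 13: 1/1 normal; order 26: 1/1 normal.
Total normal subgroups: 3.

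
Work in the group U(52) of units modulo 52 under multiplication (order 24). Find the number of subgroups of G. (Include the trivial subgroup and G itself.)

16

|G| = 24, so by Lagrange every subgroup order divides 24. Divisors: 1, 2, 3, 4, 6, 8, 12, 24.
Subgroups by order — order 1: 1; order 2: 3; order 3: 1; order 4: 3; order 6: 3; order 8: 1; order 12: 3; order 24: 1.
Total: 1 + 3 + 1 + 3 + 3 + 1 + 3 + 1 = 16.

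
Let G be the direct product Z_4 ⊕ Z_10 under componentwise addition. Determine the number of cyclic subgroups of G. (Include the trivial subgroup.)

A cyclic subgroup of order d is generated by each of its φ(d) elements of order d, so the cyclic subgroups of order d number (#elements of order d)/φ(d).
Cyclic subgroups by order — order 1: 1; order 2: 3; order 4: 2; order 5: 1; order 10: 3; order 20: 2.
Total: 12.

12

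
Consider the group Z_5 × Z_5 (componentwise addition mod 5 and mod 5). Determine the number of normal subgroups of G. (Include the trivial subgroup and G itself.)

8

G is abelian, so every subgroup is normal.
G has 8 subgroups in total, hence 8 normal subgroups.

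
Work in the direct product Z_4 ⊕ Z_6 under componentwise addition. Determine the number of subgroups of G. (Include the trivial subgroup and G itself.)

|G| = 24, so by Lagrange every subgroup order divides 24. Divisors: 1, 2, 3, 4, 6, 8, 12, 24.
Subgroups by order — order 1: 1; order 2: 3; order 3: 1; order 4: 3; order 6: 3; order 8: 1; order 12: 3; order 24: 1.
Total: 1 + 3 + 1 + 3 + 3 + 1 + 3 + 1 = 16.

16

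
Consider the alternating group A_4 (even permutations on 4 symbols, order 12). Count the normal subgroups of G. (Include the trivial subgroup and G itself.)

3

G has 10 subgroups. Checking conjugation-invariance by order — order 1: 1/1 normal; order 2: 0/3 normal; order 3: 0/4 normal; order 4: 1/1 normal; order 12: 1/1 normal.
Total normal subgroups: 3.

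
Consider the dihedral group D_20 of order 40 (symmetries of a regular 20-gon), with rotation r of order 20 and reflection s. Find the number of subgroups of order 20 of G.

|G| = 40 and 20 | 40, so subgroups of order 20 are possible by Lagrange.
The subgroups of order 20 are: {e, r, r^2, r^3, r^4, r^5, r^6, r^7, r^8, r^9, r^10, r^11, r^12, r^13, r^14, r^15, r^16, r^17, r^18, r^19}; {e, r^2, r^4, r^6, r^8, r^10, r^12, r^14, r^16, r^18, s, r^2s, r^4s, r^6s, r^8s, r^10s, r^12s, r^14s, r^16s, r^18s}; {e, r^2, r^4, r^6, r^8, r^10, r^12, r^14, r^16, r^18, rs, r^3s, r^5s, r^7s, r^9s, r^11s, r^13s, r^15s, r^17s, r^19s}.
So G has 3 subgroups of order 20.

3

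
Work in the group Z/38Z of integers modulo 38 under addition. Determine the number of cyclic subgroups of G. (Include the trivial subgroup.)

4

A cyclic subgroup of order d is generated by each of its φ(d) elements of order d, so the cyclic subgroups of order d number (#elements of order d)/φ(d).
Cyclic subgroups by order — order 1: 1; order 2: 1; order 19: 1; order 38: 1.
Total: 4.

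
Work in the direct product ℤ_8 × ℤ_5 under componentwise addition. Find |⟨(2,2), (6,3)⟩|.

20

|⟨(2,2)⟩| = 20 and |⟨(6,3)⟩| = 20, so |H| is a multiple of lcm(20, 20) = 20 and divides |G| = 40.
Closing under the operation: H = {(0,0), (0,1), (0,2), (0,3), (0,4), (2,0), (2,1), (2,2), (2,3), (2,4), (4,0), (4,1), (4,2), (4,3), (4,4), (6,0), (6,1), (6,2), (6,3), (6,4)}, so |H| = 20.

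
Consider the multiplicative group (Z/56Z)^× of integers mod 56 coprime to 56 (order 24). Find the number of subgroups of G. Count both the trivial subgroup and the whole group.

32

|G| = 24, so by Lagrange every subgroup order divides 24. Divisors: 1, 2, 3, 4, 6, 8, 12, 24.
Subgroups by order — order 1: 1; order 2: 7; order 3: 1; order 4: 7; order 6: 7; order 8: 1; order 12: 7; order 24: 1.
Total: 1 + 7 + 1 + 7 + 7 + 1 + 7 + 1 = 32.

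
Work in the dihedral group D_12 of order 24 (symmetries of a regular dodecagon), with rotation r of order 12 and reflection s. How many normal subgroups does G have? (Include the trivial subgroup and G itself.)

G has 34 subgroups. Checking conjugation-invariance by order — order 1: 1/1 normal; order 2: 1/13 normal; order 3: 1/1 normal; order 4: 1/7 normal; order 6: 1/5 normal; order 8: 0/3 normal; order 12: 3/3 normal; order 24: 1/1 normal.
Total normal subgroups: 9.

9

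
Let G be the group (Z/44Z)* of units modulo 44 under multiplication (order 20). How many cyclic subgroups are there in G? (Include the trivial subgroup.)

8

Group the elements of G by the cyclic subgroup they generate; each cyclic subgroup of order d accounts for φ(d) elements.
Cyclic subgroups by order — order 1: 1; order 2: 3; order 5: 1; order 10: 3.
Total: 8.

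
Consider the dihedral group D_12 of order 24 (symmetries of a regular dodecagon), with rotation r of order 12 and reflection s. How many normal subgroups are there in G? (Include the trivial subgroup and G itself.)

G has 34 subgroups. Checking conjugation-invariance by order — order 1: 1/1 normal; order 2: 1/13 normal; order 3: 1/1 normal; order 4: 1/7 normal; order 6: 1/5 normal; order 8: 0/3 normal; order 12: 3/3 normal; order 24: 1/1 normal.
Total normal subgroups: 9.

9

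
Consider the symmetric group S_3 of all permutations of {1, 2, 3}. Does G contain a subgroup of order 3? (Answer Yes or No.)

Yes

3 | 6. A subgroup of order 3 is {e, (1 2 3), (1 3 2)}.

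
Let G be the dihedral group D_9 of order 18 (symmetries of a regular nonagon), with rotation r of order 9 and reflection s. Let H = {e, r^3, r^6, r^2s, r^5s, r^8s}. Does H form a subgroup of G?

Yes

|H| = 6 divides |G| = 18, consistent with Lagrange.
H contains the identity, every element's inverse is in H, and H is closed under ·: it is a subgroup.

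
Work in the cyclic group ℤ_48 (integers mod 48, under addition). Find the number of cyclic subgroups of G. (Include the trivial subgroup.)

Group the elements of G by the cyclic subgroup they generate; each cyclic subgroup of order d accounts for φ(d) elements.
Cyclic subgroups by order — order 1: 1; order 2: 1; order 3: 1; order 4: 1; order 6: 1; order 8: 1; order 12: 1; order 16: 1; order 24: 1; order 48: 1.
Total: 10.

10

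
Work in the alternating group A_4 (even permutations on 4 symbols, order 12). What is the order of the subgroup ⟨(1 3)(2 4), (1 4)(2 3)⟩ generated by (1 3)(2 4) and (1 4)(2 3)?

4

|⟨(1 3)(2 4)⟩| = 2 and |⟨(1 4)(2 3)⟩| = 2, so |H| is a multiple of lcm(2, 2) = 2 and divides |G| = 12.
Closing under the operation: H = {e, (1 2)(3 4), (1 3)(2 4), (1 4)(2 3)}, so |H| = 4.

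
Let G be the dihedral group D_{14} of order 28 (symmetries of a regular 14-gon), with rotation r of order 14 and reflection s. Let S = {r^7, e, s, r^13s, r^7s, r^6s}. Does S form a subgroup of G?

|S| = 6 does not divide |G| = 28, so by Lagrange S is not a subgroup.

No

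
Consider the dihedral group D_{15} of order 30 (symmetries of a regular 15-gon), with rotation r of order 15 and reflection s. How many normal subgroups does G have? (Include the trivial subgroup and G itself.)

G has 28 subgroups. Checking conjugation-invariance by order — order 1: 1/1 normal; order 2: 0/15 normal; order 3: 1/1 normal; order 5: 1/1 normal; order 6: 0/5 normal; order 10: 0/3 normal; order 15: 1/1 normal; order 30: 1/1 normal.
Total normal subgroups: 5.

5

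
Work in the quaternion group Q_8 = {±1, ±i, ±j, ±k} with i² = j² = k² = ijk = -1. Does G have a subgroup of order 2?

2 | 8. A subgroup of order 2 is {1, -1}.

Yes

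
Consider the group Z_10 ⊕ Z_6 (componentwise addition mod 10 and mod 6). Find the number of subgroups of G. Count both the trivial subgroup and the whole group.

20

|G| = 60, so by Lagrange every subgroup order divides 60. Divisors: 1, 2, 3, 4, 5, 6, 10, 12, 15, 20, 30, 60.
Subgroups by order — order 1: 1; order 2: 3; order 3: 1; order 4: 1; order 5: 1; order 6: 3; order 10: 3; order 12: 1; order 15: 1; order 20: 1; order 30: 3; order 60: 1.
Total: 1 + 3 + 1 + 1 + 1 + 3 + 3 + 1 + 1 + 1 + 3 + 1 = 20.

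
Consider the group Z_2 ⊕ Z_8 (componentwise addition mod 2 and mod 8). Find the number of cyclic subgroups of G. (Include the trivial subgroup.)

8

Each element a generates a cyclic subgroup ⟨a⟩; distinct elements may generate the same one (a cyclic group of order d has φ(d) generators).
Cyclic subgroups by order — order 1: 1; order 2: 3; order 4: 2; order 8: 2.
Total: 8.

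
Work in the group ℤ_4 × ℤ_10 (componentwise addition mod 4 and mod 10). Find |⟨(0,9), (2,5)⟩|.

20

|⟨(0,9)⟩| = 10 and |⟨(2,5)⟩| = 2, so |H| is a multiple of lcm(10, 2) = 10 and divides |G| = 40.
Closing under the operation: H = {(0,0), (0,1), (0,2), (0,3), (0,4), (0,5), (0,6), (0,7), (0,8), (0,9), (2,0), (2,1), (2,2), (2,3), (2,4), (2,5), (2,6), (2,7), (2,8), (2,9)}, so |H| = 20.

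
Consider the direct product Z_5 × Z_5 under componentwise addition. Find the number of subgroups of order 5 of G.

6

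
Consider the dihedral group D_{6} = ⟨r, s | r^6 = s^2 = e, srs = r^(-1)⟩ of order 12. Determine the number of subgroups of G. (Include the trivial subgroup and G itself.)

|G| = 12, so by Lagrange every subgroup order divides 12. Divisors: 1, 2, 3, 4, 6, 12.
Subgroups by order — order 1: 1; order 2: 7; order 3: 1; order 4: 3; order 6: 3; order 12: 1.
Total: 1 + 7 + 1 + 3 + 3 + 1 = 16.

16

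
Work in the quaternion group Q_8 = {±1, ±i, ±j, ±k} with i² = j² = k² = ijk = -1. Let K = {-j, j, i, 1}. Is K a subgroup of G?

i ∈ K but its inverse -i ∉ K, so K is not a subgroup.

No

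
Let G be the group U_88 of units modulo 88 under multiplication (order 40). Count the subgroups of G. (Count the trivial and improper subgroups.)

32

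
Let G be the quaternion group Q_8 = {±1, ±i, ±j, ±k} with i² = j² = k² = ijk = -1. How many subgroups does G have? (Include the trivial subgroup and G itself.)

6

|G| = 8, so by Lagrange every subgroup order divides 8. Divisors: 1, 2, 4, 8.
Subgroups by order — order 1: 1; order 2: 1; order 4: 3; order 8: 1.
Total: 1 + 1 + 3 + 1 = 6.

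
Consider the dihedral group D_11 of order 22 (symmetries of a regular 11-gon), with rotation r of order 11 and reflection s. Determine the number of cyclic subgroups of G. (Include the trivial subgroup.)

Each element a generates a cyclic subgroup ⟨a⟩; distinct elements may generate the same one (a cyclic group of order d has φ(d) generators).
Cyclic subgroups by order — order 1: 1; order 2: 11; order 11: 1.
Total: 13.

13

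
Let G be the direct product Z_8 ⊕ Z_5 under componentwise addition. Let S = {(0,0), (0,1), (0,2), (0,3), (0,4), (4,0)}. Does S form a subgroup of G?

|S| = 6 does not divide |G| = 40, so by Lagrange S is not a subgroup.

No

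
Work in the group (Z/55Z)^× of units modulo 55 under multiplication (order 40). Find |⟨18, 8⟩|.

20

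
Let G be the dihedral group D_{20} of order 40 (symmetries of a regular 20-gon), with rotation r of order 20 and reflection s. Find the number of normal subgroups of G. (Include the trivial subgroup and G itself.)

9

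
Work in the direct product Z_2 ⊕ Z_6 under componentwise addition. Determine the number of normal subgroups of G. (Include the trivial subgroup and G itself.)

G is abelian, so every subgroup is normal.
G has 10 subgroups in total, hence 10 normal subgroups.

10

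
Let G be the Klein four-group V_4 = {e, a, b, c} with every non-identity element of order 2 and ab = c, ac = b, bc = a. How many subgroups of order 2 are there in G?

3

|G| = 4 and 2 | 4, so subgroups of order 2 are possible by Lagrange.
The subgroups of order 2 are: {e, a}; {e, b}; {e, c}.
So G has 3 subgroups of order 2.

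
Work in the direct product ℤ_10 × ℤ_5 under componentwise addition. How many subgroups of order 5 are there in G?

6

|G| = 50 and 5 | 50, so subgroups of order 5 are possible by Lagrange.
The subgroups of order 5 are: {(0,0), (0,1), (0,2), (0,3), (0,4)}; {(0,0), (2,0), (4,0), (6,0), (8,0)}; {(0,0), (2,1), (4,2), (6,3), (8,4)}; {(0,0), (2,2), (4,4), (6,1), (8,3)}; … (6 in all).
So G has 6 subgroups of order 5.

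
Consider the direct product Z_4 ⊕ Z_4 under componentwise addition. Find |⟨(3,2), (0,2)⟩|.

|⟨(3,2)⟩| = 4 and |⟨(0,2)⟩| = 2, so |H| is a multiple of lcm(4, 2) = 4 and divides |G| = 16.
Closing under the operation: H = {(0,0), (0,2), (1,0), (1,2), (2,0), (2,2), (3,0), (3,2)}, so |H| = 8.

8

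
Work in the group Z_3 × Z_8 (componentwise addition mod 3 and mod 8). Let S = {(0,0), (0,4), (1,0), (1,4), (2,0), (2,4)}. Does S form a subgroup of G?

Yes

|S| = 6 divides |G| = 24, consistent with Lagrange.
S contains the identity, every element's inverse is in S, and S is closed under +: it is a subgroup.
In fact S = ⟨(2,4)⟩.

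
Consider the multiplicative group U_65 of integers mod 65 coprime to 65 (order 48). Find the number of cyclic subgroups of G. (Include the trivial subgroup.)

20

Each element a generates a cyclic subgroup ⟨a⟩; distinct elements may generate the same one (a cyclic group of order d has φ(d) generators).
Cyclic subgroups by order — order 1: 1; order 2: 3; order 3: 1; order 4: 6; order 6: 3; order 12: 6.
Total: 20.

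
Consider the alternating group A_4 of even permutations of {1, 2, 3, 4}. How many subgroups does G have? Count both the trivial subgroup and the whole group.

|G| = 12, so by Lagrange every subgroup order divides 12. Divisors: 1, 2, 3, 4, 6, 12.
Subgroups by order — order 1: 1; order 2: 3; order 3: 4; order 4: 1; order 6: 0; order 12: 1.
Total: 1 + 3 + 4 + 1 + 0 + 1 = 10.

10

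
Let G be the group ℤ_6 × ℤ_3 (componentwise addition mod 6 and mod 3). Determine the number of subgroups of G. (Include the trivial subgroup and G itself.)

|G| = 18, so by Lagrange every subgroup order divides 18. Divisors: 1, 2, 3, 6, 9, 18.
Subgroups by order — order 1: 1; order 2: 1; order 3: 4; order 6: 4; order 9: 1; order 18: 1.
Total: 1 + 1 + 4 + 4 + 1 + 1 = 12.

12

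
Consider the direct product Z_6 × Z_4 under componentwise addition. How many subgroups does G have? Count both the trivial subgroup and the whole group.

|G| = 24, so by Lagrange every subgroup order divides 24. Divisors: 1, 2, 3, 4, 6, 8, 12, 24.
Subgroups by order — order 1: 1; order 2: 3; order 3: 1; order 4: 3; order 6: 3; order 8: 1; order 12: 3; order 24: 1.
Total: 1 + 3 + 1 + 3 + 3 + 1 + 3 + 1 = 16.

16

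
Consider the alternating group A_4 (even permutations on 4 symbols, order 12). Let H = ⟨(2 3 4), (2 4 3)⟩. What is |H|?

|⟨(2 3 4)⟩| = 3 and |⟨(2 4 3)⟩| = 3, so |H| is a multiple of lcm(3, 3) = 3 and divides |G| = 12.
Closing under the operation: H = {e, (2 3 4), (2 4 3)}, so |H| = 3.

3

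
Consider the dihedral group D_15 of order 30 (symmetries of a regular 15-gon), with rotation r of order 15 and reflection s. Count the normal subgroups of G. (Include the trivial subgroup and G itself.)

G has 28 subgroups. Checking conjugation-invariance by order — order 1: 1/1 normal; order 2: 0/15 normal; order 3: 1/1 normal; order 5: 1/1 normal; order 6: 0/5 normal; order 10: 0/3 normal; order 15: 1/1 normal; order 30: 1/1 normal.
Total normal subgroups: 5.

5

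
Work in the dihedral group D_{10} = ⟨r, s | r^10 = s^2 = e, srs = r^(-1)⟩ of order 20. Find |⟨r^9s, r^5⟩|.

4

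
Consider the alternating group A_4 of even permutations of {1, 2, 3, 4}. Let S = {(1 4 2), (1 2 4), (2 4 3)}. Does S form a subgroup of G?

No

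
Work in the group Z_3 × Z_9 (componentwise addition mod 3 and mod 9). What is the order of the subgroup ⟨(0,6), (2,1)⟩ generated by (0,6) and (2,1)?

9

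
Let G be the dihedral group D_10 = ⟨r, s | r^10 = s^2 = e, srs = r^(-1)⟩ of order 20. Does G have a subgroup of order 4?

Yes

4 | 20. A subgroup of order 4 is {e, r^5, r^2s, r^7s}.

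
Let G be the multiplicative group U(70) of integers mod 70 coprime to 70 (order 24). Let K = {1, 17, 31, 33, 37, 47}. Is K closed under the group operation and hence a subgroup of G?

No

37 ∈ K but its inverse 53 ∉ K, so K is not a subgroup.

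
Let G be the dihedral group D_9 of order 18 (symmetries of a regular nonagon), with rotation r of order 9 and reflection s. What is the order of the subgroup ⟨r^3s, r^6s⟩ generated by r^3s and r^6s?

|⟨r^3s⟩| = 2 and |⟨r^6s⟩| = 2, so |H| is a multiple of lcm(2, 2) = 2 and divides |G| = 18.
Closing under the operation: H = {e, r^3, r^6, s, r^3s, r^6s}, so |H| = 6.

6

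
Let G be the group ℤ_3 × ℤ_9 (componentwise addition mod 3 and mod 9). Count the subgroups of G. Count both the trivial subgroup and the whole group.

10

|G| = 27, so by Lagrange every subgroup order divides 27. Divisors: 1, 3, 9, 27.
Subgroups by order — order 1: 1; order 3: 4; order 9: 4; order 27: 1.
Total: 1 + 4 + 4 + 1 = 10.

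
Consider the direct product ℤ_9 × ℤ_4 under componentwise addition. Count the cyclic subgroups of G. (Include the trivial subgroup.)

9

Group the elements of G by the cyclic subgroup they generate; each cyclic subgroup of order d accounts for φ(d) elements.
Cyclic subgroups by order — order 1: 1; order 2: 1; order 3: 1; order 4: 1; order 6: 1; order 9: 1; order 12: 1; order 18: 1; order 36: 1.
Total: 9.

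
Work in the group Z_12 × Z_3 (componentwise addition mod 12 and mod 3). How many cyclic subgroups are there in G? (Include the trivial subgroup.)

15

A cyclic subgroup of order d is generated by each of its φ(d) elements of order d, so the cyclic subgroups of order d number (#elements of order d)/φ(d).
Cyclic subgroups by order — order 1: 1; order 2: 1; order 3: 4; order 4: 1; order 6: 4; order 12: 4.
Total: 15.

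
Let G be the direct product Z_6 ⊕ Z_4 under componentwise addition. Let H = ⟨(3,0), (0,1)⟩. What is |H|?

8

|⟨(3,0)⟩| = 2 and |⟨(0,1)⟩| = 4, so |H| is a multiple of lcm(2, 4) = 4 and divides |G| = 24.
Closing under the operation: H = {(0,0), (0,1), (0,2), (0,3), (3,0), (3,1), (3,2), (3,3)}, so |H| = 8.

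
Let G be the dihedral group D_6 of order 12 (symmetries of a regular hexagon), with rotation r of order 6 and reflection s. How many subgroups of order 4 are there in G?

|G| = 12 and 4 | 12, so subgroups of order 4 are possible by Lagrange.
The subgroups of order 4 are: {e, r^3, r^2s, r^5s}; {e, r^3, s, r^3s}; {e, r^3, rs, r^4s}.
So G has 3 subgroups of order 4.

3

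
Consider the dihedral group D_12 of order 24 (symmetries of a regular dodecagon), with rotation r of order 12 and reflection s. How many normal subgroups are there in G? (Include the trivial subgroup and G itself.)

9

G has 34 subgroups. Checking conjugation-invariance by order — order 1: 1/1 normal; order 2: 1/13 normal; order 3: 1/1 normal; order 4: 1/7 normal; order 6: 1/5 normal; order 8: 0/3 normal; order 12: 3/3 normal; order 24: 1/1 normal.
Total normal subgroups: 9.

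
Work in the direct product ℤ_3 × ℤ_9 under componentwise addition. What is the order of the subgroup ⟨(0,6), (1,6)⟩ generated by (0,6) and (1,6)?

|⟨(0,6)⟩| = 3 and |⟨(1,6)⟩| = 3, so |H| is a multiple of lcm(3, 3) = 3 and divides |G| = 27.
Closing under the operation: H = {(0,0), (0,3), (0,6), (1,0), (1,3), (1,6), (2,0), (2,3), (2,6)}, so |H| = 9.

9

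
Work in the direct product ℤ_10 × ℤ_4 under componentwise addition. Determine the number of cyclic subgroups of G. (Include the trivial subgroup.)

12

Each element a generates a cyclic subgroup ⟨a⟩; distinct elements may generate the same one (a cyclic group of order d has φ(d) generators).
Cyclic subgroups by order — order 1: 1; order 2: 3; order 4: 2; order 5: 1; order 10: 3; order 20: 2.
Total: 12.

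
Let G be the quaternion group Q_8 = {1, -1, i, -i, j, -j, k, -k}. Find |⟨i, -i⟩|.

|⟨i⟩| = 4 and |⟨-i⟩| = 4, so |H| is a multiple of lcm(4, 4) = 4 and divides |G| = 8.
Closing under the operation: H = {1, -1, i, -i}, so |H| = 4.

4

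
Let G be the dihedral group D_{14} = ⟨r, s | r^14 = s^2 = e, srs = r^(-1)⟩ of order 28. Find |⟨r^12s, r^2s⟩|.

14

|⟨r^12s⟩| = 2 and |⟨r^2s⟩| = 2, so |H| is a multiple of lcm(2, 2) = 2 and divides |G| = 28.
Closing under the operation: H = {e, r^2, r^4, r^6, r^8, r^10, r^12, s, r^2s, r^4s, r^6s, r^8s, r^10s, r^12s}, so |H| = 14.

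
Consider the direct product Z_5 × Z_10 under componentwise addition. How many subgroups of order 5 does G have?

6

|G| = 50 and 5 | 50, so subgroups of order 5 are possible by Lagrange.
The subgroups of order 5 are: {(0,0), (0,2), (0,4), (0,6), (0,8)}; {(0,0), (1,0), (2,0), (3,0), (4,0)}; {(0,0), (1,2), (2,4), (3,6), (4,8)}; {(0,0), (1,4), (2,8), (3,2), (4,6)}; … (6 in all).
So G has 6 subgroups of order 5.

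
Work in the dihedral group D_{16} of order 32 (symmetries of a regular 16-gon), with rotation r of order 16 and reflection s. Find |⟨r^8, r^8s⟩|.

4

|⟨r^8⟩| = 2 and |⟨r^8s⟩| = 2, so |H| is a multiple of lcm(2, 2) = 2 and divides |G| = 32.
Closing under the operation: H = {e, r^8, s, r^8s}, so |H| = 4.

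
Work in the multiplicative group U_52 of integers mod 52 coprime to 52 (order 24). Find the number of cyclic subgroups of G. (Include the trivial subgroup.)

12

Each element a generates a cyclic subgroup ⟨a⟩; distinct elements may generate the same one (a cyclic group of order d has φ(d) generators).
Cyclic subgroups by order — order 1: 1; order 2: 3; order 3: 1; order 4: 2; order 6: 3; order 12: 2.
Total: 12.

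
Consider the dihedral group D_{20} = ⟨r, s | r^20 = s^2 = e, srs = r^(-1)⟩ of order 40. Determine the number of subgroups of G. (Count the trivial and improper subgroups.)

|G| = 40, so by Lagrange every subgroup order divides 40. Divisors: 1, 2, 4, 5, 8, 10, 20, 40.
Subgroups by order — order 1: 1; order 2: 21; order 4: 11; order 5: 1; order 8: 5; order 10: 5; order 20: 3; order 40: 1.
Total: 1 + 21 + 11 + 1 + 5 + 5 + 3 + 1 = 48.

48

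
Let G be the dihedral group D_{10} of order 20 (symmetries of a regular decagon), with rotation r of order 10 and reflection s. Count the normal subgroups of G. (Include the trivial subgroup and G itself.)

7

G has 22 subgroups. Checking conjugation-invariance by order — order 1: 1/1 normal; order 2: 1/11 normal; order 4: 0/5 normal; order 5: 1/1 normal; order 10: 3/3 normal; order 20: 1/1 normal.
Total normal subgroups: 7.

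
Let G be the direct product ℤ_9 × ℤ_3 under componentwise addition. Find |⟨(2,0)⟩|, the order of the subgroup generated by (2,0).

9

The order of (2,0) in Z_9 × Z_3 is lcm(ord(2) in Z_9, ord(0) in Z_3).
ord(2) = 9 and ord(0) = 1, so |⟨(2,0)⟩| = lcm(9, 1) = 9.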